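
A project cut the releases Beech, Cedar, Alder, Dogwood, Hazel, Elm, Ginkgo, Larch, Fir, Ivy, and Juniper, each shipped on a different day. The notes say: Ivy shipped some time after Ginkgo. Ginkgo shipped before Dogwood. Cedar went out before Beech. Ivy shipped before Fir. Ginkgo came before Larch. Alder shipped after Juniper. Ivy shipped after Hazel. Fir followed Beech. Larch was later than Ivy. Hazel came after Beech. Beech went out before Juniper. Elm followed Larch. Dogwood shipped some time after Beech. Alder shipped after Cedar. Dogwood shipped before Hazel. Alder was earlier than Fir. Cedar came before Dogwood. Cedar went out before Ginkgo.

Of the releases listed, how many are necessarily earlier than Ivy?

Directly stated before Ivy: Ginkgo and Hazel.
Beech reaches Ivy via Beech → Hazel → Ivy.
Cedar reaches Ivy via Cedar → Ginkgo → Ivy.
Dogwood reaches Ivy via Dogwood → Hazel → Ivy.
That's Beech, Cedar, Dogwood, Ginkgo, and Hazel — 5 in all.

5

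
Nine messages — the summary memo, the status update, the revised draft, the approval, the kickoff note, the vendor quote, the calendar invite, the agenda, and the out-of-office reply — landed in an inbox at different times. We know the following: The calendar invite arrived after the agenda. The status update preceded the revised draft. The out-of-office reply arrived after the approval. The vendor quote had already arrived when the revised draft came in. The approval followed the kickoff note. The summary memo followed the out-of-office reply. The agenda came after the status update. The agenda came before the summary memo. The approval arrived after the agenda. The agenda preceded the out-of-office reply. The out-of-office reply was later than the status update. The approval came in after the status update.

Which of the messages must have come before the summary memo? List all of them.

the agenda, the approval, the kickoff note, the out-of-office reply, the status update

Directly stated before the summary memo: the agenda and the out-of-office reply.
The approval reaches the summary memo via the approval → the out-of-office reply → the summary memo.
The kickoff note reaches the summary memo via the kickoff note → the approval → the out-of-office reply → the summary memo.
The status update reaches the summary memo via the status update → the agenda → the summary memo.
No chain forces the vendor quote (or any of the others) ahead of the summary memo.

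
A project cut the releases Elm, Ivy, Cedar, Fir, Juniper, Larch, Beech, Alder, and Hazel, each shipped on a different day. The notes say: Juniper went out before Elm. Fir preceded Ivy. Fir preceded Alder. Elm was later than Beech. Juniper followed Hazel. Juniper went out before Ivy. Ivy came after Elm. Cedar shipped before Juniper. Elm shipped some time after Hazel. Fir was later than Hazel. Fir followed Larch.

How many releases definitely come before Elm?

4

Directly stated before Elm: Beech, Hazel, and Juniper.
Cedar reaches Elm via Cedar → Juniper → Elm.
That's Beech, Cedar, Hazel, and Juniper — 4 in all.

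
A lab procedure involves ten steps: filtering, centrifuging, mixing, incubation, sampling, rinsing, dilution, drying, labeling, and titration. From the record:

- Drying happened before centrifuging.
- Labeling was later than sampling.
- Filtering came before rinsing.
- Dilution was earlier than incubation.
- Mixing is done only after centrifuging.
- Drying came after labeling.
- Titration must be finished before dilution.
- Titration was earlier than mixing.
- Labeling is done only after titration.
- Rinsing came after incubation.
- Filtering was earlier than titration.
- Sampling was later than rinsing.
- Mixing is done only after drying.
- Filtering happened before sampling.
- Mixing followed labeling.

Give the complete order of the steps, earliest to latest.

The constraints fix every adjacent pair, so only one ordering works:
filtering → titration → dilution → incubation → rinsing → sampling → labeling → drying → centrifuging → mixing.

filtering, titration, dilution, incubation, rinsing, sampling, labeling, drying, centrifuging, mixing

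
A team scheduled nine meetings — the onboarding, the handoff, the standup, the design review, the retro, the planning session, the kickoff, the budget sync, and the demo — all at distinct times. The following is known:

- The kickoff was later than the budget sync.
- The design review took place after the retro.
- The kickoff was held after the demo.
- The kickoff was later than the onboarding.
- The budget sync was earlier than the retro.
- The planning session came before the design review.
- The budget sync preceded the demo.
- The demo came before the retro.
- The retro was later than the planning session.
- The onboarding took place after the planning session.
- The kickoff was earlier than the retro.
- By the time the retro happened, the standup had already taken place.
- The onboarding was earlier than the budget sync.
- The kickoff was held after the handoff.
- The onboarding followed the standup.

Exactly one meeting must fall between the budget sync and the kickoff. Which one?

the demo

Tracing the constraints gives the budget sync → the demo → the kickoff, so the demo sits after the budget sync and before the kickoff.
No other meeting is forced both after the budget sync and before the kickoff.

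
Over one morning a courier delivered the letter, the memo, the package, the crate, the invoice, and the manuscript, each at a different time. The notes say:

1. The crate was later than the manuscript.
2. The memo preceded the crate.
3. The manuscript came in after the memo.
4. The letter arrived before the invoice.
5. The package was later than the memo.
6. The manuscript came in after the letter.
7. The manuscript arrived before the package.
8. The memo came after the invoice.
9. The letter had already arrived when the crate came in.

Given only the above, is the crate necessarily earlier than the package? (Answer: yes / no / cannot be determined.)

cannot be determined

No chain of stated constraints runs from the crate to the package, and none runs from the package to the crate either.
So the relative order of the crate and the package is not fixed by the given facts.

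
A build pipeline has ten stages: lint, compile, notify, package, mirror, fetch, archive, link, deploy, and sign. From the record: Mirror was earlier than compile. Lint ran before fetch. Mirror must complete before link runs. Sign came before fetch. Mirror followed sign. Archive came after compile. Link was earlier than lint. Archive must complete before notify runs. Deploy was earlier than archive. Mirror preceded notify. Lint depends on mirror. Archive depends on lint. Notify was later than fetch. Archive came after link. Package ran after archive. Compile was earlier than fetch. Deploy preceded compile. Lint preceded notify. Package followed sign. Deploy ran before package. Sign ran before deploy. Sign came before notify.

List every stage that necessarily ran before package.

archive, compile, deploy, link, lint, mirror, sign

Directly stated before package: archive, deploy, and sign.
Compile reaches package via compile → archive → package.
Link reaches package via link → archive → package.
Lint reaches package via lint → archive → package.
Likewise mirror reaches package by chaining the stated constraints.
No chain forces notify (or any of the others) ahead of package.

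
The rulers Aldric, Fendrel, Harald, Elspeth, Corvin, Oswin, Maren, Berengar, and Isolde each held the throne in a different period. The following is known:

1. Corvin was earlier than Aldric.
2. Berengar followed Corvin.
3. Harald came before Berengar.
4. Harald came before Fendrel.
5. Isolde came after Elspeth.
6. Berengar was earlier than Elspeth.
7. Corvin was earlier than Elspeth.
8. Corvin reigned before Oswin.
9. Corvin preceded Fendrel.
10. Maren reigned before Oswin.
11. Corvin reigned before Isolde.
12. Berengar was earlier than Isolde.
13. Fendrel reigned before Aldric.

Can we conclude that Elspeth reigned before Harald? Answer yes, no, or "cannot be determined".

Tracing the constraints gives Harald → Berengar → Elspeth, so Harald must come before Elspeth.
That means Elspeth cannot be before Harald.

no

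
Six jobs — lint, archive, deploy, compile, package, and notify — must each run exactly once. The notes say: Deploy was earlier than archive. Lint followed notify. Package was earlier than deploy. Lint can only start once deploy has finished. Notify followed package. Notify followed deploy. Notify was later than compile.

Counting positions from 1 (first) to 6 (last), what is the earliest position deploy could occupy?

2

Package must come before deploy — 1 forced predecessor.
Nothing else is forced ahead of deploy, so its earliest slot is position 1 + 1 = 2.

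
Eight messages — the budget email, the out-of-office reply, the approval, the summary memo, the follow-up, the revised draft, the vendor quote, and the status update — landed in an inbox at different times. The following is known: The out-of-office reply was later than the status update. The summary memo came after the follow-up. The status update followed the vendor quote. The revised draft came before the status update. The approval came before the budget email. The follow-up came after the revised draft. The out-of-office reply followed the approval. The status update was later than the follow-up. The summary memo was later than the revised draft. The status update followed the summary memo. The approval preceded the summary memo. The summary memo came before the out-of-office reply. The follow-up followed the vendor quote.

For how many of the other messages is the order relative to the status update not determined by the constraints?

1

Forced before the status update: the approval, the follow-up, the revised draft, the summary memo, and the vendor quote; forced after the status update: the out-of-office reply.
That leaves the budget email with no forced order relative to the status update — 1.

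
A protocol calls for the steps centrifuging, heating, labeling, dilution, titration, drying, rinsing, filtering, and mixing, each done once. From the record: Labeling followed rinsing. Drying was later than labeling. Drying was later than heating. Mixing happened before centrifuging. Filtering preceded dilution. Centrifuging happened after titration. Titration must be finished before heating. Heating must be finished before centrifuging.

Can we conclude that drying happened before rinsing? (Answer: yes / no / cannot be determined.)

Tracing the constraints gives rinsing → labeling → drying, so rinsing must come before drying.
That means drying cannot be before rinsing.

no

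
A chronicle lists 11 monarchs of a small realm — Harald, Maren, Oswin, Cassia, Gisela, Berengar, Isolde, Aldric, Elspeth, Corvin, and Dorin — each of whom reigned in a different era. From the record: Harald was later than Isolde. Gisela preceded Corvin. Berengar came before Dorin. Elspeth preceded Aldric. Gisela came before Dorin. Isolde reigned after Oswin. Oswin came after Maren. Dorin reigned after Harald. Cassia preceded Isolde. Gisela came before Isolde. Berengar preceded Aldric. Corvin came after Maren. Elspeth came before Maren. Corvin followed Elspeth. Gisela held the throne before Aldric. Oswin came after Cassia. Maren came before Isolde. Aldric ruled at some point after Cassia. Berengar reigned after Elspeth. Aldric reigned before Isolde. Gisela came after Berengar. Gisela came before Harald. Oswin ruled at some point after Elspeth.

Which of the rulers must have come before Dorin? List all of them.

Aldric, Berengar, Cassia, Elspeth, Gisela, Harald, Isolde, Maren, Oswin

Directly stated before Dorin: Berengar, Gisela, and Harald.
Aldric reaches Dorin via Aldric → Isolde → Harald → Dorin.
Cassia reaches Dorin via Cassia → Isolde → Harald → Dorin.
Elspeth reaches Dorin via Elspeth → Berengar → Dorin.
Likewise Isolde, Maren, and Oswin each reach Dorin by chaining the stated constraints.
No chain forces Corvin ahead of Dorin.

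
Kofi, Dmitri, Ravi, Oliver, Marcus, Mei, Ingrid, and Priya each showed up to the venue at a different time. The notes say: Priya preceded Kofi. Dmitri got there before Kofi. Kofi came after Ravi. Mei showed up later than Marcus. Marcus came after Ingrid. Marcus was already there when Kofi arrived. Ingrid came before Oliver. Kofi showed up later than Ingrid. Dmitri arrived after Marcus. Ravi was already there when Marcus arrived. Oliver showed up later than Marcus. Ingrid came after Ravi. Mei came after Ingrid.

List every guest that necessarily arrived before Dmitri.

Ingrid, Marcus, Ravi

Directly stated before Dmitri: Marcus.
Ingrid reaches Dmitri via Ingrid → Marcus → Dmitri.
Ravi reaches Dmitri via Ravi → Marcus → Dmitri.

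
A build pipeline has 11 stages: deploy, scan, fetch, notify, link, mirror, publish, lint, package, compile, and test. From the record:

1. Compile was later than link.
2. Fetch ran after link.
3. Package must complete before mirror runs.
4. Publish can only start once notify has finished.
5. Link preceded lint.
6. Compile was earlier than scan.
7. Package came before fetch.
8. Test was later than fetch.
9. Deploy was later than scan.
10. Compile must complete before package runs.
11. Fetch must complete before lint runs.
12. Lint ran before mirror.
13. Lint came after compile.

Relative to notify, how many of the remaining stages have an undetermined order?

Forced after notify: publish.
That leaves compile, deploy, fetch, link, lint, mirror, package, scan, and test with no forced order relative to notify — 9.

9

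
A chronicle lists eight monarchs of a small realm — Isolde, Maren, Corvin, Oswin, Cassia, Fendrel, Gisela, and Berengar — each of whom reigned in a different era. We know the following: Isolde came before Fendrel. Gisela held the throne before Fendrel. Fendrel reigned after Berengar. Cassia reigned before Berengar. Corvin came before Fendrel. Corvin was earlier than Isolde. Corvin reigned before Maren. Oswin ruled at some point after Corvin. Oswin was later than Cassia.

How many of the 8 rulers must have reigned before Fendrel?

Directly stated before Fendrel: Berengar, Corvin, Gisela, and Isolde.
Cassia reaches Fendrel via Cassia → Berengar → Fendrel.
No chain forces Maren (or any of the others) ahead of Fendrel.
That's Berengar, Cassia, Corvin, Gisela, and Isolde — 5 in all.

5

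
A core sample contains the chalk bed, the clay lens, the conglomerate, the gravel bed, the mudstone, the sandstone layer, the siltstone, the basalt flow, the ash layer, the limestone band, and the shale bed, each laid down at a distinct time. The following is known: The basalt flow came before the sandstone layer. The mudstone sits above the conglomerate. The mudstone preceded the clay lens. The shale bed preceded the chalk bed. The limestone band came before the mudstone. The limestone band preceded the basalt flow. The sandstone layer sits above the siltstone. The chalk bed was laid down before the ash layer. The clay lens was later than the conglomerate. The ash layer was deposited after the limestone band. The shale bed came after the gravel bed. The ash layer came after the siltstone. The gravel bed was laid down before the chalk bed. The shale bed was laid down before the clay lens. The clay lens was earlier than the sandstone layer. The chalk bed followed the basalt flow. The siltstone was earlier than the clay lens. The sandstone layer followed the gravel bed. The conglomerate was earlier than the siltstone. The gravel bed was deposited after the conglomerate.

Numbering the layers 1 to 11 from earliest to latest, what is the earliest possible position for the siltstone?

2

The conglomerate must come before the siltstone — 1 forced predecessor.
Nothing else is forced ahead of the siltstone, so its earliest slot is position 1 + 1 = 2.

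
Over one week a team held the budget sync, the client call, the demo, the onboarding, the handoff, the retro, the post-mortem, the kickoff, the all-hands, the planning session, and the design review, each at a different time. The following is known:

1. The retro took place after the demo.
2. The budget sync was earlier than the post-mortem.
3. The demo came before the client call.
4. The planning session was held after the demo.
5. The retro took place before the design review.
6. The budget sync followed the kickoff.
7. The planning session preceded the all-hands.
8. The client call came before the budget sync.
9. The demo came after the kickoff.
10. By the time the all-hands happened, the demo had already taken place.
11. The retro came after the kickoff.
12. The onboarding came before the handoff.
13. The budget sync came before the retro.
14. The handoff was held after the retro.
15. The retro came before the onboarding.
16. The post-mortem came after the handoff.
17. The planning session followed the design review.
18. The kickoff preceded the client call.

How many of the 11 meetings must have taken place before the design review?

Directly stated before the design review: the retro.
The budget sync reaches the design review via the budget sync → the retro → the design review.
The client call reaches the design review via the client call → the budget sync → the retro → the design review.
The demo reaches the design review via the demo → the retro → the design review.
Likewise the kickoff reaches the design review by chaining the stated constraints.
No chain forces the onboarding (or any of the others) ahead of the design review.
That's the budget sync, the client call, the demo, the kickoff, and the retro — 5 in all.

5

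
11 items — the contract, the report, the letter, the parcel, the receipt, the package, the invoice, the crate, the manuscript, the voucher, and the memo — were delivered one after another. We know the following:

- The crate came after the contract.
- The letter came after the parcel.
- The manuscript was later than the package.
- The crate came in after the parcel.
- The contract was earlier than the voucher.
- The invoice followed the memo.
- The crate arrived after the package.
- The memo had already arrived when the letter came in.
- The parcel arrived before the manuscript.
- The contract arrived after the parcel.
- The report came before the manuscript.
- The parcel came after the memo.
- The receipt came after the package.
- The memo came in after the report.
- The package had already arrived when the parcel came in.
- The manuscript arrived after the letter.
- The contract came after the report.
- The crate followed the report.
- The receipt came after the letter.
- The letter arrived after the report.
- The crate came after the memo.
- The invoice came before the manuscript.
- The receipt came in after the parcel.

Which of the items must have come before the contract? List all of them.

the memo, the package, the parcel, the report

Directly stated before the contract: the parcel and the report.
The memo reaches the contract via the memo → the parcel → the contract.
The package reaches the contract via the package → the parcel → the contract.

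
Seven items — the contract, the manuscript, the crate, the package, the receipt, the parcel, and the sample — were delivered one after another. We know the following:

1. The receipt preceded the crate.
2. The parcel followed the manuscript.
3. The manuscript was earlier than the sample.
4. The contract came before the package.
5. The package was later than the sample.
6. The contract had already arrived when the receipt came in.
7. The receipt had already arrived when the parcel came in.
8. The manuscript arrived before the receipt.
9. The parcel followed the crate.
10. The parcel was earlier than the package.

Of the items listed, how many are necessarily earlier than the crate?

3

Directly stated before the crate: the receipt.
The contract reaches the crate via the contract → the receipt → the crate.
The manuscript reaches the crate via the manuscript → the receipt → the crate.
No chain forces the parcel (or any of the others) ahead of the crate.
That's the contract, the manuscript, and the receipt — 3 in all.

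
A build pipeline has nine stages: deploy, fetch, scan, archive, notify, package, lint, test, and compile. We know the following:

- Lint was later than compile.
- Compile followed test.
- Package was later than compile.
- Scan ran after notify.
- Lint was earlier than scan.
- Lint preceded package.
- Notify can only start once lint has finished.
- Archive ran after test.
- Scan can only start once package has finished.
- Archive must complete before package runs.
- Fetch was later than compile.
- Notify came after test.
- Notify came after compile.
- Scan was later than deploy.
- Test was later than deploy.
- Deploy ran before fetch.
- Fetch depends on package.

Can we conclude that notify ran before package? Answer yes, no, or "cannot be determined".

No chain of stated constraints runs from notify to package, and none runs from package to notify either.
So the relative order of notify and package is not fixed by the given facts.

cannot be determined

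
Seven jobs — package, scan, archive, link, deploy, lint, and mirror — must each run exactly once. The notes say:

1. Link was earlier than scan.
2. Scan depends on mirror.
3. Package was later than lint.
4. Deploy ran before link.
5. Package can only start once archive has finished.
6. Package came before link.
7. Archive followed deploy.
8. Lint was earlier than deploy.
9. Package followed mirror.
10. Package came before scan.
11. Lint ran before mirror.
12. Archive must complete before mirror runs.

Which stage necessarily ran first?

lint

Lint has a chain of constraints placing it before every other stage, so lint must be first.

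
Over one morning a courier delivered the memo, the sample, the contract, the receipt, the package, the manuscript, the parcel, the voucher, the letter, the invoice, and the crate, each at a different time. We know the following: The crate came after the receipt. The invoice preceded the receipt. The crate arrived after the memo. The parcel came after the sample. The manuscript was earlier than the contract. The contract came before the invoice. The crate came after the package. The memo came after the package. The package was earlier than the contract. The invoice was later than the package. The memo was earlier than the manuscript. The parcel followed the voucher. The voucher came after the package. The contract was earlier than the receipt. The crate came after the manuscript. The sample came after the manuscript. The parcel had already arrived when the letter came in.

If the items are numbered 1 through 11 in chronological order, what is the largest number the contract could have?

8

The contract must come before the crate, the invoice, and the receipt — 3 items forced after it.
Everything else can be placed before the contract in some valid order, so the contract can sit as late as position 11 − 3 = 8.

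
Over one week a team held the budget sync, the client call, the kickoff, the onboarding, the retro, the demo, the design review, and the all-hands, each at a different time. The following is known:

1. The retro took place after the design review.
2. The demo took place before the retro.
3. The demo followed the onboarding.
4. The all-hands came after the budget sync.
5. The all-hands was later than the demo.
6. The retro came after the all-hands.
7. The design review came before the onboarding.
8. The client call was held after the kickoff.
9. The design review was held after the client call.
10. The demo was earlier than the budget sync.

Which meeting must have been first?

the kickoff

The kickoff has a chain of constraints placing it before every other meeting, so the kickoff must be first.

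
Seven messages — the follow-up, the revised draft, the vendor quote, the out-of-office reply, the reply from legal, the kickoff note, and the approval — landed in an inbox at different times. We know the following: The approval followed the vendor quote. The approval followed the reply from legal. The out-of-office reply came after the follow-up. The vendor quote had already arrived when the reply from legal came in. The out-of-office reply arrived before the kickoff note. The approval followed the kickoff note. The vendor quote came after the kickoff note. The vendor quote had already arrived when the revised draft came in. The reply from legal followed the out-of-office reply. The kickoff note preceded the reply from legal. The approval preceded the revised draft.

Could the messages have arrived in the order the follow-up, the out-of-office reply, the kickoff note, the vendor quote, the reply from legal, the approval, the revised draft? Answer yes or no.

Check each stated constraint against the proposed order — e.g. the kickoff note is ahead of the approval; the out-of-office reply is ahead of the reply from legal. Every pair is in the required order; nothing is violated.

yes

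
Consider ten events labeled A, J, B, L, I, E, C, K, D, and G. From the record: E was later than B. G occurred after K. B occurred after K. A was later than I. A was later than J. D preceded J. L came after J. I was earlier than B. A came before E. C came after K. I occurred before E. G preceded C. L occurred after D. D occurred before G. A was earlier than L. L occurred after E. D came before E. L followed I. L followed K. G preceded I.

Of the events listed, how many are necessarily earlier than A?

Directly stated before A: I and J.
D reaches A via D → J → A.
G reaches A via G → I → A.
K reaches A via K → G → I → A.
No chain forces L (or any of the others) ahead of A.
That's D, G, I, J, and K — 5 in all.

5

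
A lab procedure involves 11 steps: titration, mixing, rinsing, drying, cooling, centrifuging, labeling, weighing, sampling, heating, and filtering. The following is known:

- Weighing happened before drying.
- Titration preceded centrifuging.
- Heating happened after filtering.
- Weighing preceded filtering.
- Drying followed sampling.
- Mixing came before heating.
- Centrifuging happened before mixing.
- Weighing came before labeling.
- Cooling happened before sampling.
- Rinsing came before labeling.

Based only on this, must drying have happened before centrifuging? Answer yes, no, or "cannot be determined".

cannot be determined

No chain of stated constraints runs from drying to centrifuging, and none runs from centrifuging to drying either.
So the relative order of drying and centrifuging is not fixed by the given facts.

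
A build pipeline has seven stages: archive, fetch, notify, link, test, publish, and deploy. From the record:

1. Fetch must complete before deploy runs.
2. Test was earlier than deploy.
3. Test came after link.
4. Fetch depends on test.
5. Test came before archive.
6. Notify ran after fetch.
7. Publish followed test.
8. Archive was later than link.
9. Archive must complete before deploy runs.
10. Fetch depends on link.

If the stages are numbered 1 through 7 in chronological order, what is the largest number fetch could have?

Fetch must come before deploy and notify — 2 stages forced after it.
Everything else can be placed before fetch in some valid order, so fetch can sit as late as position 7 − 2 = 5.

5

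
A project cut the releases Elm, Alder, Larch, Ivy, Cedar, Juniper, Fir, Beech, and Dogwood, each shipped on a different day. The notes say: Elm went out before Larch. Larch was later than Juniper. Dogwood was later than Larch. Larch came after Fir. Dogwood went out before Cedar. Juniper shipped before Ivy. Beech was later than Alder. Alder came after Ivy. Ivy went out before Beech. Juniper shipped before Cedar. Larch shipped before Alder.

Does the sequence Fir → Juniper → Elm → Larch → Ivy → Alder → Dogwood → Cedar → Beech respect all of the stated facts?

yes

Check each stated constraint against the proposed order — e.g. Ivy is ahead of Beech; Juniper is ahead of Cedar. Every pair is in the required order; nothing is violated.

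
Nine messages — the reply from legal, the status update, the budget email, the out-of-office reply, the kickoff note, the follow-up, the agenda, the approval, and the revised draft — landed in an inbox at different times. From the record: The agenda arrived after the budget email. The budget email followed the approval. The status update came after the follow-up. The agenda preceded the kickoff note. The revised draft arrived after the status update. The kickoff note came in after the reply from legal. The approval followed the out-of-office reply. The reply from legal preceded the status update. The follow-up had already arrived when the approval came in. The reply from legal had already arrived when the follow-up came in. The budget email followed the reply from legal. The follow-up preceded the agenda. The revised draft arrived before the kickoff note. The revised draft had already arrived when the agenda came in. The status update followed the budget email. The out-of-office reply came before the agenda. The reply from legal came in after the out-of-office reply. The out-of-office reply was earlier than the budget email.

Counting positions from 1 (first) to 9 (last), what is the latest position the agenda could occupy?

8

The agenda must come before the kickoff note — 1 message forced after it.
Everything else can be placed before the agenda in some valid order, so the agenda can sit as late as position 9 − 1 = 8.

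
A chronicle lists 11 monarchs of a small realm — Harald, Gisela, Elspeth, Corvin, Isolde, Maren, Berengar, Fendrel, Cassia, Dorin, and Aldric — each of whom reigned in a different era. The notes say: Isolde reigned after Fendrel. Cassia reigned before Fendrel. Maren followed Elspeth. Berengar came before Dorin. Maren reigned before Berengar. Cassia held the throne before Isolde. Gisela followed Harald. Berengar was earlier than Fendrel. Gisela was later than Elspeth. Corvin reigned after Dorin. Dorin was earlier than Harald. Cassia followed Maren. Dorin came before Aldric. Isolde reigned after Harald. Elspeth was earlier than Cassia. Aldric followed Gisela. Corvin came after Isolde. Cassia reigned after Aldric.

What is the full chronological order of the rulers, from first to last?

Elspeth, Maren, Berengar, Dorin, Harald, Gisela, Aldric, Cassia, Fendrel, Isolde, Corvin

The constraints fix every adjacent pair, so only one ordering works:
Elspeth → Maren → Berengar → Dorin → Harald → Gisela → Aldric → Cassia → Fendrel → Isolde → Corvin.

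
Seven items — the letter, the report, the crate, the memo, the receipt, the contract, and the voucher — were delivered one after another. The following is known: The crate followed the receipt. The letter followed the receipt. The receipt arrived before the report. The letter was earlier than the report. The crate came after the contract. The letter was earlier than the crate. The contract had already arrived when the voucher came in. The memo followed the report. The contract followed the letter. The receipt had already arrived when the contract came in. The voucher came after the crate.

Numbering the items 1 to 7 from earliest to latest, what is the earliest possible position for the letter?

The receipt must come before the letter — 1 forced predecessor.
Nothing else is forced ahead of the letter, so its earliest slot is position 1 + 1 = 2.

2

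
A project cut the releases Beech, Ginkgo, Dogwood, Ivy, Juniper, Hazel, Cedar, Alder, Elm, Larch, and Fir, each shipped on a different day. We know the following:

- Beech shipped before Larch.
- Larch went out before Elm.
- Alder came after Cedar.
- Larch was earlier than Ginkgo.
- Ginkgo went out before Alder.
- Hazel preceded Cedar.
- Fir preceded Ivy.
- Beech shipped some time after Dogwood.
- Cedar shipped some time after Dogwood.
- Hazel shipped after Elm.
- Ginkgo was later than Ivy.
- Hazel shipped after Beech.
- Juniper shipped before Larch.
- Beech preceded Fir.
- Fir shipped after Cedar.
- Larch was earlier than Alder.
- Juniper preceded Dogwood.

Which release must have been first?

Juniper

Juniper has a chain of constraints placing it before every other release, so Juniper must be first.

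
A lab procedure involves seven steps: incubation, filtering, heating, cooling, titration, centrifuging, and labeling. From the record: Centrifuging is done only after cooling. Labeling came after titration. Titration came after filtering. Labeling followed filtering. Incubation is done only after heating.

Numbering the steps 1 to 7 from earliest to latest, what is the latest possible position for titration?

6

Titration must come before labeling — 1 step forced after it.
Everything else can be placed before titration in some valid order, so titration can sit as late as position 7 − 1 = 6.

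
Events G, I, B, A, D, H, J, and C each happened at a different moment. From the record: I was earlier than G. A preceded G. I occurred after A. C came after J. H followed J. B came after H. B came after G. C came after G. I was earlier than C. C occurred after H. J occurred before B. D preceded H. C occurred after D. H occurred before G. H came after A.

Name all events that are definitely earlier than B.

A, D, G, H, I, J

Directly stated before B: G, H, and J.
A reaches B via A → H → B.
D reaches B via D → H → B.
I reaches B via I → G → B.
No chain forces C ahead of B.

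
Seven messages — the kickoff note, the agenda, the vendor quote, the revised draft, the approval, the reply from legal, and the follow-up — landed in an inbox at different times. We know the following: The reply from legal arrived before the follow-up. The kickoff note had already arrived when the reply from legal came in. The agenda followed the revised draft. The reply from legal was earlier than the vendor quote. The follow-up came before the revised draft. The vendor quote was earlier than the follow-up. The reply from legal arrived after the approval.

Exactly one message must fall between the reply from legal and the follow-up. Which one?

Tracing the constraints gives the reply from legal → the vendor quote → the follow-up, so the vendor quote sits after the reply from legal and before the follow-up.
No other message is forced both after the reply from legal and before the follow-up.

the vendor quote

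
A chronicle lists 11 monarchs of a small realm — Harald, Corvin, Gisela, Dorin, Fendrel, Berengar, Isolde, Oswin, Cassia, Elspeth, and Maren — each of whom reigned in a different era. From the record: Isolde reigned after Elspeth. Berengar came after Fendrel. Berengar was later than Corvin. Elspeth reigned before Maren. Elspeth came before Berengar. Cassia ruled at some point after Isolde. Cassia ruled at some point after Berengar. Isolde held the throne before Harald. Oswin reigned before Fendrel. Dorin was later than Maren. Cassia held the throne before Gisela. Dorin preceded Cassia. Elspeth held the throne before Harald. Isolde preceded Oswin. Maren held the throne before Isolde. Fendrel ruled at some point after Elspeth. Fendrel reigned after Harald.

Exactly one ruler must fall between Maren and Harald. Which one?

Isolde

Tracing the constraints gives Maren → Isolde → Harald, so Isolde sits after Maren and before Harald.
No other ruler is forced both after Maren and before Harald.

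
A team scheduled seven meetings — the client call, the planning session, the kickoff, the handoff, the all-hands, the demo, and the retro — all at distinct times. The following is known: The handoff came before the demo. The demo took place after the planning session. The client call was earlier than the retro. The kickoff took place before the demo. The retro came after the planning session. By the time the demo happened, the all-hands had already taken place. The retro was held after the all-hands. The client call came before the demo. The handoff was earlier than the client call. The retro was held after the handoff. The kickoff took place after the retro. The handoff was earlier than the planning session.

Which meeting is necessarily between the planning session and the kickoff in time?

Tracing the constraints gives the planning session → the retro → the kickoff, so the retro sits after the planning session and before the kickoff.
No other meeting is forced both after the planning session and before the kickoff.

the retro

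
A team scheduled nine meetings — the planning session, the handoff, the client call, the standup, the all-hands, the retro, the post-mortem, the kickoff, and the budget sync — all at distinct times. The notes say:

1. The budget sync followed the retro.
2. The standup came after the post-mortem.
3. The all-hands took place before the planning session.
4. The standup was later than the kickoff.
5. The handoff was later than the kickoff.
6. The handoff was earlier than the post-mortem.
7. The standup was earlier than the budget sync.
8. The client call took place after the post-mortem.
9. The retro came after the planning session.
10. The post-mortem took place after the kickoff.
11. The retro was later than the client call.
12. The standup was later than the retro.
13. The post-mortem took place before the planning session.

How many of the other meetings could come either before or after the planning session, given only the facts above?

Forced before the planning session: the all-hands, the handoff, the kickoff, and the post-mortem; forced after the planning session: the budget sync, the retro, and the standup.
That leaves the client call with no forced order relative to the planning session — 1.

1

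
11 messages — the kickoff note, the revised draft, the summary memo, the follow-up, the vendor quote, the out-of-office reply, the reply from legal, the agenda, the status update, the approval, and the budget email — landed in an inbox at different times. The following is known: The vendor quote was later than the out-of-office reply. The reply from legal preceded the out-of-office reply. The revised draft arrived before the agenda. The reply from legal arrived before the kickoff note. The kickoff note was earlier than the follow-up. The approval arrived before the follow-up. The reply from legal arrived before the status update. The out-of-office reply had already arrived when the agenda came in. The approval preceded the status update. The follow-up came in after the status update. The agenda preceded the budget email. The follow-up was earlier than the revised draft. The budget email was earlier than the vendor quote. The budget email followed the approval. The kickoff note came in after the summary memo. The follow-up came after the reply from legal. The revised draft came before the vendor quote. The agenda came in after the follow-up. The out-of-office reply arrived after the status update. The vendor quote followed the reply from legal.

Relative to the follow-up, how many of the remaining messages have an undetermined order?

1

Forced before the follow-up: the approval, the kickoff note, the reply from legal, the status update, and the summary memo; forced after the follow-up: the agenda, the budget email, the revised draft, and the vendor quote.
That leaves the out-of-office reply with no forced order relative to the follow-up — 1.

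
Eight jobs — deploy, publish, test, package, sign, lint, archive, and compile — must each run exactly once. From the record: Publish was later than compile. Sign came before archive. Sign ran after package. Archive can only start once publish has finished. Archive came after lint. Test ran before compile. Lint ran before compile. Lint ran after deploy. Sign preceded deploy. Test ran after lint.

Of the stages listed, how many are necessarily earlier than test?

Directly stated before test: lint.
Deploy reaches test via deploy → lint → test.
Package reaches test via package → sign → deploy → lint → test.
Sign reaches test via sign → deploy → lint → test.
No chain forces archive (or any of the others) ahead of test.
That's deploy, lint, package, and sign — 4 in all.

4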